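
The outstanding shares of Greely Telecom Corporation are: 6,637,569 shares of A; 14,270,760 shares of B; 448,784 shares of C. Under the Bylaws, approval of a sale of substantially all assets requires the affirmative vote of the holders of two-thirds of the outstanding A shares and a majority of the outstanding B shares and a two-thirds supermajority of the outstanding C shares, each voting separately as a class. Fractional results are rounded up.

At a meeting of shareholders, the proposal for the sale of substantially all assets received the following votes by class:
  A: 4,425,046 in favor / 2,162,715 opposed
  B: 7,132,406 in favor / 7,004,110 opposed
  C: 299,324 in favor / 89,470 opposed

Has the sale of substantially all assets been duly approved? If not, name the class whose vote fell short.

A: 2/3 of 6637569 = 4425046; 4,425,046 required, 4,425,046 in favor — approved.
B: a majority of 14270760 is 7135381; 7,135,381 required, 7,132,406 in favor — not approved.
C: 2/3 of 448784 = 299189.33, rounded up to 299190; 299,190 required, 299,324 in favor — approved.

Not approved — the B shares did not give the required vote.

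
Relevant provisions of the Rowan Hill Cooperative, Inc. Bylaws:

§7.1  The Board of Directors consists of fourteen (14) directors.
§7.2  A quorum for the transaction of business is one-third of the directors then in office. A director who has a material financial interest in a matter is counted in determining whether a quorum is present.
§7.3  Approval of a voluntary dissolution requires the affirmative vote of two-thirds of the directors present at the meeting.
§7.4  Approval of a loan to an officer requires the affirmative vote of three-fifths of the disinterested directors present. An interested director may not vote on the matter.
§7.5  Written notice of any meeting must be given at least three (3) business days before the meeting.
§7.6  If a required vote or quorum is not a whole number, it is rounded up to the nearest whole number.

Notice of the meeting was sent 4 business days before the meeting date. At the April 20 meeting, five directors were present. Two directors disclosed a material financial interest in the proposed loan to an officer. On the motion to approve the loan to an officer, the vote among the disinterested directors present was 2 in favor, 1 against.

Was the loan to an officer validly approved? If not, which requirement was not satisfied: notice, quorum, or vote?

Notice: 4 business days given; 3 required (4 ≥ 3). Satisfied.
Quorum: 5 present (interested directors count toward quorum); quorum is 5. Satisfied.
Vote: the loan to an officer requires three-fifths of the disinterested directors present (5 − 2 = 3). 3/5 of 3 = 1.80, rounded up to 2, so 2 affirmative votes are needed; 2 voted in favor. Satisfied.

Valid — all requirements satisfied.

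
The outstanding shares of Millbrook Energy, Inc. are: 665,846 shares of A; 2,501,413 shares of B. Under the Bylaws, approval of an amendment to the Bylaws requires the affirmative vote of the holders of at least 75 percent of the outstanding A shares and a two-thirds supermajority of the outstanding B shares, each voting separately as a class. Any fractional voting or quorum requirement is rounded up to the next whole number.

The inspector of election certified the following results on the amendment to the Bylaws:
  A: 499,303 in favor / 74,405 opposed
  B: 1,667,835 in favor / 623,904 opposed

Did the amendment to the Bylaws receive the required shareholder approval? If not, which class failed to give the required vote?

Not approved — the A shares did not give the required vote.

A: 3/4 of 665846 = 499384.50, rounded up to 499385; 499,385 required, 499,303 in favor — not approved.
B: 2/3 of 2501413 = 1667608.67, rounded up to 1667609; 1,667,609 required, 1,667,835 in favor — approved.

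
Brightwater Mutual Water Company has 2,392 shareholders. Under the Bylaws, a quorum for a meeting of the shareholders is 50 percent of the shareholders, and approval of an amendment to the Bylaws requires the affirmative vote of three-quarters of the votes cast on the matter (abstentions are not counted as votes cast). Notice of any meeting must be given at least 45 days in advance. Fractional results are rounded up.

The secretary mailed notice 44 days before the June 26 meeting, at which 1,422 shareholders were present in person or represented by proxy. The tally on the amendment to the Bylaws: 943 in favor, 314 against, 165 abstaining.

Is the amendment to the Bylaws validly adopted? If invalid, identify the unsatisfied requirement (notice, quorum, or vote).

Invalid — notice requirement not satisfied.

Notice: 44 days given; 45 required. Not satisfied.
Quorum: 50% of 2,392 = 1,196; 1,422 present. Satisfied.
Vote: requires three-fourths of the votes cast (1,422 − 165 abstaining = 1,257); 3/4 of 1257 = 942.75, rounded up to 943, so 943 needed; 943 in favor. Satisfied.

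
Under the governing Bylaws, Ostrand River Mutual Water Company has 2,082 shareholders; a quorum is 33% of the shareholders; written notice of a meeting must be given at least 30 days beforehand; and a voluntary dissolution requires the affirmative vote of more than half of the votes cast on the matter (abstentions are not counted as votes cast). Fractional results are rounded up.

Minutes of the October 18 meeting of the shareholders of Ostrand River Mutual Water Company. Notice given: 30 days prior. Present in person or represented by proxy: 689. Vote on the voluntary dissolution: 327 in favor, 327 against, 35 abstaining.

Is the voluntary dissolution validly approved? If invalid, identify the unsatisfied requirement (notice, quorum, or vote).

Invalid — vote requirement not satisfied.

Notice: 30 days given; 30 required. Satisfied.
Quorum: 33% of 2,082 = 687.06, rounded up to 688; 689 present. Satisfied.
Vote: requires a majority of the votes cast (689 − 35 abstaining = 654); a majority of 654 is 328, so 328 needed; 327 in favor. Not satisfied.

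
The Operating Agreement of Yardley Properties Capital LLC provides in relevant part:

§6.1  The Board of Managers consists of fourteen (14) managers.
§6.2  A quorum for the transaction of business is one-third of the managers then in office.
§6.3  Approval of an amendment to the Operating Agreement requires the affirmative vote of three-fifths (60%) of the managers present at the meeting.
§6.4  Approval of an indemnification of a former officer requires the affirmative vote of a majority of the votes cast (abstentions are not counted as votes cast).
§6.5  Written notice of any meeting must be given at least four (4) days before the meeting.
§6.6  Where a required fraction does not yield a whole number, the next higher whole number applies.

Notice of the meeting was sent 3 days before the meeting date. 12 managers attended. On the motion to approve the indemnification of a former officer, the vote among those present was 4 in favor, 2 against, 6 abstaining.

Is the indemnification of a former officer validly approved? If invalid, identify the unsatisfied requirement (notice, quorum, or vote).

Invalid — notice requirement not satisfied.

Notice: 3 days given; 4 required (3 < 4). Not satisfied.
Quorum: 12 present; quorum is 5. Satisfied.
Vote: the indemnification of a former officer requires a majority of the votes cast (12 present − 6 abstaining = 6). A majority of 6 is 4, so 4 affirmative votes are needed; 4 voted in favor. Satisfied.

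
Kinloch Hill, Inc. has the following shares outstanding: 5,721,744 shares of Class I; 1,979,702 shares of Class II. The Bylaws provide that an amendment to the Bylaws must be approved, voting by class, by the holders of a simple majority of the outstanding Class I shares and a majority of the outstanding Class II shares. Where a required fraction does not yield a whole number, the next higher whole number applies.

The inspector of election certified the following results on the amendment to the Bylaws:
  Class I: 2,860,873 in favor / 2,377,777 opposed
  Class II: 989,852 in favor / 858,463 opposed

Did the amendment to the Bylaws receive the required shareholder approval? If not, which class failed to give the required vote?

Class I: a majority of 5721744 is 2860873; 2,860,873 required, 2,860,873 in favor — approved.
Class II: a majority of 1979702 is 989852; 989,852 required, 989,852 in favor — approved.

Approved — every class gave the required vote.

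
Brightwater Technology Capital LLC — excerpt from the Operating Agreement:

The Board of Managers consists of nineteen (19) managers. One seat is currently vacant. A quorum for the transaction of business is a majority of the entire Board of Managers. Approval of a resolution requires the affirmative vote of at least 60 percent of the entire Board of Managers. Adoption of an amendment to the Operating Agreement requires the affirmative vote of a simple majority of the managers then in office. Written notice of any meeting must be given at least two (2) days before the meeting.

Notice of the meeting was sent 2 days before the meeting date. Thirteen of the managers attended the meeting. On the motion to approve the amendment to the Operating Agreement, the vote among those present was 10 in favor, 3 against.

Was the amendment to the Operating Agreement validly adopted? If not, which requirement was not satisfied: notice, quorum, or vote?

Notice: 2 days given; 2 required (2 ≥ 2). Satisfied.
Quorum: 13 present; quorum is 10. Satisfied.
Vote: the amendment to the Operating Agreement requires a majority of the managers then in office (18). A majority of 18 is 10, so 10 affirmative votes are needed; 10 voted in favor. Satisfied.

Valid — all requirements satisfied.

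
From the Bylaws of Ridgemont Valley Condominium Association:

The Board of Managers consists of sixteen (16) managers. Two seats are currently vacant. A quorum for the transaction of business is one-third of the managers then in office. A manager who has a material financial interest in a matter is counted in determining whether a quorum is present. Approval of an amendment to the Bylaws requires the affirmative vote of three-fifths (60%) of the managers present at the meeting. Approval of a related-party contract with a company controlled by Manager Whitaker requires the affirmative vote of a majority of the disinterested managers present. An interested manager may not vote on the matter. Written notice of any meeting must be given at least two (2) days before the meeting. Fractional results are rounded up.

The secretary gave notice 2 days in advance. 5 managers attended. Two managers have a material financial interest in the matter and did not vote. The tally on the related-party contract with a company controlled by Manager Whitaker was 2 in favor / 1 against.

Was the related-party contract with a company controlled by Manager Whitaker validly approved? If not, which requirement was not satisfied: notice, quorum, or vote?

Valid — all requirements satisfied.

Notice: 2 days given; 2 required (2 ≥ 2). Satisfied.
Quorum: 5 present (interested managers count toward quorum); quorum is 5. Satisfied.
Vote: the related-party contract with a company controlled by Manager Whitaker requires a majority of the disinterested managers present (5 − 2 = 3). A majority of 3 is 2, so 2 affirmative votes are needed; 2 voted in favor. Satisfied.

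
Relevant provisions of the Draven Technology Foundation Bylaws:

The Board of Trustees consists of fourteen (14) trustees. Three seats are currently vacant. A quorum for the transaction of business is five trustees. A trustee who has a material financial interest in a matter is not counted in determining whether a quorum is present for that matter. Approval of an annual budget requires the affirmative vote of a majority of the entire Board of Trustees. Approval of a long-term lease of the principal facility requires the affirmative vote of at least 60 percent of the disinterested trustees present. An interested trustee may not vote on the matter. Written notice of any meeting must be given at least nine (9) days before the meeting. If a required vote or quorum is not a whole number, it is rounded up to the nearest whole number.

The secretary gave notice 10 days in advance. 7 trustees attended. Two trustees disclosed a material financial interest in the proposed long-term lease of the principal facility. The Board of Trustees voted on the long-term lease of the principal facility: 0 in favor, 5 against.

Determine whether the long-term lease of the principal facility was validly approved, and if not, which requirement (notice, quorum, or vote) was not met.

Invalid — vote requirement not satisfied.

Notice: 10 days given; 9 required (10 ≥ 9). Satisfied.
Quorum: 7 present, but the 2 interested trustees do not count, leaving 5. Quorum is 5. Satisfied.
Vote: the long-term lease of the principal facility requires three-fifths of the disinterested trustees present (7 − 2 = 5). 3/5 of 5 = 3, so 3 affirmative votes are needed; 0 voted in favor. Not satisfied.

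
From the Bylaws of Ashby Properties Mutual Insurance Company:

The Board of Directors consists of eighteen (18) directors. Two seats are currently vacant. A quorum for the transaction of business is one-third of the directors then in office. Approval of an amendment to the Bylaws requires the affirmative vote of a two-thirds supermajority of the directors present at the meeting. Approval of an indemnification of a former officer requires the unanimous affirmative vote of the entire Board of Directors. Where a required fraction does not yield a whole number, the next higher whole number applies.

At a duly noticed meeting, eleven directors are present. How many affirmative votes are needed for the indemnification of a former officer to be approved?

The indemnification of a former officer requires the unanimous vote of the entire Board of Directors (18).
Unanimous means all 18.
(Only 11 can vote, so the indemnification of a former officer cannot pass at this meeting, but the required vote is still 18.)

18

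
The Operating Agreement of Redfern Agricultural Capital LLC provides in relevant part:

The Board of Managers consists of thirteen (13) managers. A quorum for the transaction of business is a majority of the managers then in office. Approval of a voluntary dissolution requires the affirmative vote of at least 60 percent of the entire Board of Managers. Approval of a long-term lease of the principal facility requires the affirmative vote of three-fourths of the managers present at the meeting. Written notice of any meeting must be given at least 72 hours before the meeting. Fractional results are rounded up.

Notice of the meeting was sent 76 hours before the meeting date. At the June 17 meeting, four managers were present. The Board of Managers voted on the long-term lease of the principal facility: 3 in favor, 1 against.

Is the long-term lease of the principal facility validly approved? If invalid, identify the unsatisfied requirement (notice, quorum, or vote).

Invalid — quorum requirement not satisfied.

Notice: 76 hours given; 72 required (76 ≥ 72). Satisfied.
Quorum: 4 present; quorum is 7. Not satisfied.
Vote: the long-term lease of the principal facility requires three-fourths of the managers present (4). 3/4 of 4 = 3, so 3 affirmative votes are needed; 3 voted in favor. Satisfied. (Moot — without a quorum no business can be validly transacted.)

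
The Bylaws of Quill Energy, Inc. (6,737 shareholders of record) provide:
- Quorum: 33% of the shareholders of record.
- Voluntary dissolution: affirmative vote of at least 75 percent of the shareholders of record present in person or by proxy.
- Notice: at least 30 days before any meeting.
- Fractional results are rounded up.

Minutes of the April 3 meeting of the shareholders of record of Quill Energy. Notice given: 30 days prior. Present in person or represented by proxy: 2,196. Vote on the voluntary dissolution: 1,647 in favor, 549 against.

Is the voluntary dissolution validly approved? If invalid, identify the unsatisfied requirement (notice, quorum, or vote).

Invalid — quorum requirement not satisfied.

Notice: 30 days given; 30 required. Satisfied.
Quorum: 33% of 6,737 = 2,223.21, rounded up to 2,224; 2,196 present. Not satisfied.
Vote: requires three-fourths of those present (2,196); 3/4 of 2196 = 1647, so 1,647 needed; 1,647 in favor. Satisfied.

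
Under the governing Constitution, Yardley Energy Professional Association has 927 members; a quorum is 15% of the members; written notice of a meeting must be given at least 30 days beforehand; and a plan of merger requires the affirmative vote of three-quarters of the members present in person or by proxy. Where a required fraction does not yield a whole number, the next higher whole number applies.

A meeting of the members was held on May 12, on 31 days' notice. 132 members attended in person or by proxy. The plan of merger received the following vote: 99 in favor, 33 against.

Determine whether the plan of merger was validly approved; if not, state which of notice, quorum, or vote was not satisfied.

Invalid — quorum requirement not satisfied.

Notice: 31 days given; 30 required. Satisfied.
Quorum: 15% of 927 = 139.05, rounded up to 140; 132 present. Not satisfied.
Vote: requires three-fourths of those present (132); 3/4 of 132 = 99, so 99 needed; 99 in favor. Satisfied.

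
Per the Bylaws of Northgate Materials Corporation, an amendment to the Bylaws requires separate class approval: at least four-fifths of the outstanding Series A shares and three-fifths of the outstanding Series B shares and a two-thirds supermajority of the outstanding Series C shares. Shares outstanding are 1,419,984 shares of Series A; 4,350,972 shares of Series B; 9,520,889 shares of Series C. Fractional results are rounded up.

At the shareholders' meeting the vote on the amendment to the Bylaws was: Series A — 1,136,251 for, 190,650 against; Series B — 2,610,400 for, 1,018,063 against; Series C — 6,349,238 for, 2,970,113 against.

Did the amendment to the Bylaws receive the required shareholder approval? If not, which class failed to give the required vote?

Series A: 4/5 of 1419984 = 1135987.20, rounded up to 1135988; 1,135,988 required, 1,136,251 in favor — approved.
Series B: 3/5 of 4350972 = 2610583.20, rounded up to 2610584; 2,610,584 required, 2,610,400 in favor — not approved.
Series C: 2/3 of 9520889 = 6347259.33, rounded up to 6347260; 6,347,260 required, 6,349,238 in favor — approved.

Not approved — the Series B shares did not give the required vote.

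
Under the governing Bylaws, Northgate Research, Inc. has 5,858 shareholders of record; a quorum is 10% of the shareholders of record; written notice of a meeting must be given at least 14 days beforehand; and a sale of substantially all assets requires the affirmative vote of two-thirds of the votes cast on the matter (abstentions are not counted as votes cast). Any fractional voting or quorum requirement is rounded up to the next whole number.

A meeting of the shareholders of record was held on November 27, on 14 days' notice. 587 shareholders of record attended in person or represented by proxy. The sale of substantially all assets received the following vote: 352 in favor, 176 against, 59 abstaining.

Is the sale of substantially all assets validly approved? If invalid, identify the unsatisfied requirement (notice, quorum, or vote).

Valid — all requirements satisfied.

Notice: 14 days given; 14 required. Satisfied.
Quorum: 10% of 5,858 = 585.80, rounded up to 586; 587 present. Satisfied.
Vote: requires two-thirds of the votes cast (587 − 59 abstaining = 528); 2/3 of 528 = 352, so 352 needed; 352 in favor. Satisfied.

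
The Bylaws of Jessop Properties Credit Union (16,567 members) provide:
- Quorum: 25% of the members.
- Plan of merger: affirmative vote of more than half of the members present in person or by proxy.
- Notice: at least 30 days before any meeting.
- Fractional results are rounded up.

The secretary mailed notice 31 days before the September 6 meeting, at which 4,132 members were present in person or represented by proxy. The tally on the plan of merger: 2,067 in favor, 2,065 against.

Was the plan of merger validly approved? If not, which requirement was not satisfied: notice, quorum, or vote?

Notice: 31 days given; 30 required. Satisfied.
Quorum: 25% of 16,567 = 4,141.75, rounded up to 4,142; 4,132 present. Not satisfied.
Vote: requires a majority of those present (4,132); a majority of 4132 is 2067, so 2,067 needed; 2,067 in favor. Satisfied.

Invalid — quorum requirement not satisfied.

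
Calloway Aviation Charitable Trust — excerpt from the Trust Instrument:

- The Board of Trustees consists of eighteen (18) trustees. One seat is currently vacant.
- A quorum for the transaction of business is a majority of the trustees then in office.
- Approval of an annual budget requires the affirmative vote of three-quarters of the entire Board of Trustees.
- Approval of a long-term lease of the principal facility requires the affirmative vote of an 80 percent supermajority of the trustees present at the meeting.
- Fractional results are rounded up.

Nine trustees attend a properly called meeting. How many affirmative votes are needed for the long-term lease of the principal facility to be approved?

8

The long-term lease of the principal facility requires four-fifths of the trustees present (9).
4/5 of 9 = 7.20, rounded up to 8.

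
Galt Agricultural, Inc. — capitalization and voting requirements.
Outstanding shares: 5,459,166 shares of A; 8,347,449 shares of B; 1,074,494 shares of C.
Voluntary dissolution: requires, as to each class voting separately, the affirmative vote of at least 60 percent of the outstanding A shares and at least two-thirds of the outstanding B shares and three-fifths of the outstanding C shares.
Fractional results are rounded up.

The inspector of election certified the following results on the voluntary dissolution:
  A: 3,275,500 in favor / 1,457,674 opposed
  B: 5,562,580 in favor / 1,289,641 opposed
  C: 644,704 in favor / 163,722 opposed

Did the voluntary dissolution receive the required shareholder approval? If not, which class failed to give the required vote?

Not approved — the B shares did not give the required vote.

A: 3/5 of 5459166 = 3275499.60, rounded up to 3275500; 3,275,500 required, 3,275,500 in favor — approved.
B: 2/3 of 8347449 = 5564966; 5,564,966 required, 5,562,580 in favor — not approved.
C: 3/5 of 1074494 = 644696.40, rounded up to 644697; 644,697 required, 644,704 in favor — approved.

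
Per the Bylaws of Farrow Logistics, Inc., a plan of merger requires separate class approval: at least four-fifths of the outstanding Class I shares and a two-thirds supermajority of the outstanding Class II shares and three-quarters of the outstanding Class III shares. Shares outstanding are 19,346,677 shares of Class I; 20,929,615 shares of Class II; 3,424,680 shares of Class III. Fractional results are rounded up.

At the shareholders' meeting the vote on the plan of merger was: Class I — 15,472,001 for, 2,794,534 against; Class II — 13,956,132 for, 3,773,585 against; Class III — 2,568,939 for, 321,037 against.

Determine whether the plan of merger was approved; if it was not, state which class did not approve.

Class I: 4/5 of 19346677 = 15477341.60, rounded up to 15477342; 15,477,342 required, 15,472,001 in favor — not approved.
Class II: 2/3 of 20929615 = 13953076.67, rounded up to 13953077; 13,953,077 required, 13,956,132 in favor — approved.
Class III: 3/4 of 3424680 = 2568510; 2,568,510 required, 2,568,939 in favor — approved.

Not approved — the Class I shares did not give the required vote.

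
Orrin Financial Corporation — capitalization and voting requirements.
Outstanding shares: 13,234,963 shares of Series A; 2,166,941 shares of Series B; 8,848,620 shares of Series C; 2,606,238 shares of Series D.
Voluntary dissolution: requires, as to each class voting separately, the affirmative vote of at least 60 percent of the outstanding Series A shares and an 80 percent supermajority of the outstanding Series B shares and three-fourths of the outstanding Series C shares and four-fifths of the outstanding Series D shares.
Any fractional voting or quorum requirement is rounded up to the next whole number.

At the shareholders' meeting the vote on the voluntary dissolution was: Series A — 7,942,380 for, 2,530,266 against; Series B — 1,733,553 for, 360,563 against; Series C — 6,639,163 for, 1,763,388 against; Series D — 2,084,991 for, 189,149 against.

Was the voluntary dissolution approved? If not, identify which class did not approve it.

Approved — every class gave the required vote.

Series A: 3/5 of 13234963 = 7940977.80, rounded up to 7940978; 7,940,978 required, 7,942,380 in favor — approved.
Series B: 4/5 of 2166941 = 1733552.80, rounded up to 1733553; 1,733,553 required, 1,733,553 in favor — approved.
Series C: 3/4 of 8848620 = 6636465; 6,636,465 required, 6,639,163 in favor — approved.
Series D: 4/5 of 2606238 = 2084990.40, rounded up to 2084991; 2,084,991 required, 2,084,991 in favor — approved.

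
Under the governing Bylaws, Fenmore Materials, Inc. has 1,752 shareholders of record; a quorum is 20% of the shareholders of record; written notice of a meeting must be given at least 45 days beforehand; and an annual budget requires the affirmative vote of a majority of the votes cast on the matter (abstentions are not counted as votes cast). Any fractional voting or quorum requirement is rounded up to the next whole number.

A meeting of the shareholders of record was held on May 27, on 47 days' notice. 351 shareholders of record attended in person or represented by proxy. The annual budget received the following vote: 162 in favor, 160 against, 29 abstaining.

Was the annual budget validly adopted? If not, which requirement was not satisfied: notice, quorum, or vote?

Notice: 47 days given; 45 required. Satisfied.
Quorum: 20% of 1,752 = 350.40, rounded up to 351; 351 present. Satisfied.
Vote: requires a majority of the votes cast (351 − 29 abstaining = 322); a majority of 322 is 162, so 162 needed; 162 in favor. Satisfied.

Valid — all requirements satisfied.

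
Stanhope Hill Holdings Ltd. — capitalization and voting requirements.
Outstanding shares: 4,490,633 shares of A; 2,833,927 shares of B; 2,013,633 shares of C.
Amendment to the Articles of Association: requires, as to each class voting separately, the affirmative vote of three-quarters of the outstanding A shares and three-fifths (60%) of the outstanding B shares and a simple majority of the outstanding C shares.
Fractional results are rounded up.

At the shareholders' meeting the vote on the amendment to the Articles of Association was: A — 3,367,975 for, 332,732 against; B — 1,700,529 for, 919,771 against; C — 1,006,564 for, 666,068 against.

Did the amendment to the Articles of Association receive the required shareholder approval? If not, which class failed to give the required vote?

A: 3/4 of 4490633 = 3367974.75, rounded up to 3367975; 3,367,975 required, 3,367,975 in favor — approved.
B: 3/5 of 2833927 = 1700356.20, rounded up to 1700357; 1,700,357 required, 1,700,529 in favor — approved.
C: a majority of 2013633 is 1006817; 1,006,817 required, 1,006,564 in favor — not approved.

Not approved — the C shares did not give the required vote.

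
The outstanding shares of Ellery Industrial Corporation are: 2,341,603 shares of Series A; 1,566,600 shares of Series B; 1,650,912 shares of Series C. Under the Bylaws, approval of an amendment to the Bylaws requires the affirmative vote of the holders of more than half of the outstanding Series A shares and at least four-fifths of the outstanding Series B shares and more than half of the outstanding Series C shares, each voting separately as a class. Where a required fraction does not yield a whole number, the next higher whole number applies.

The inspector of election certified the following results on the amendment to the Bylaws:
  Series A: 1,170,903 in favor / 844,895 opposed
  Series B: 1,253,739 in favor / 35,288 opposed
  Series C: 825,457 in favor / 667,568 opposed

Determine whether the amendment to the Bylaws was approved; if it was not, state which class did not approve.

Series A: a majority of 2341603 is 1170802; 1,170,802 required, 1,170,903 in favor — approved.
Series B: 4/5 of 1566600 = 1253280; 1,253,280 required, 1,253,739 in favor — approved.
Series C: a majority of 1650912 is 825457; 825,457 required, 825,457 in favor — approved.

Approved — every class gave the required vote.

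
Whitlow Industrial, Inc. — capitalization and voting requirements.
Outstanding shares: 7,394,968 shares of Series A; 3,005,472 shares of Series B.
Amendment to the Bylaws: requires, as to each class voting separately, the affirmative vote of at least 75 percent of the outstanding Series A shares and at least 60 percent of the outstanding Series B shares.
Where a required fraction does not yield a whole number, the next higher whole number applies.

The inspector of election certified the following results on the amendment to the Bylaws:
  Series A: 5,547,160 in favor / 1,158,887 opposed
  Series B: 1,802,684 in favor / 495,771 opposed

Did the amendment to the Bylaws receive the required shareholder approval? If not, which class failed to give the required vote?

Series A: 3/4 of 7394968 = 5546226; 5,546,226 required, 5,547,160 in favor — approved.
Series B: 3/5 of 3005472 = 1803283.20, rounded up to 1803284; 1,803,284 required, 1,802,684 in favor — not approved.

Not approved — the Series B shares did not give the required vote.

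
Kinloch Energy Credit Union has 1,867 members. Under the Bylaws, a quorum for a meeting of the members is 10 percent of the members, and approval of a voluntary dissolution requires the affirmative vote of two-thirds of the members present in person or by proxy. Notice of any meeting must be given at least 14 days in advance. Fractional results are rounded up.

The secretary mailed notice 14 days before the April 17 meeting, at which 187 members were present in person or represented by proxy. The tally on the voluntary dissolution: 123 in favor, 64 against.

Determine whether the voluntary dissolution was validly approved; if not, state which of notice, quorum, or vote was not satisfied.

Notice: 14 days given; 14 required. Satisfied.
Quorum: 10% of 1,867 = 186.70, rounded up to 187; 187 present. Satisfied.
Vote: requires two-thirds of those present (187); 2/3 of 187 = 124.67, rounded up to 125, so 125 needed; 123 in favor. Not satisfied.

Invalid — vote requirement not satisfied.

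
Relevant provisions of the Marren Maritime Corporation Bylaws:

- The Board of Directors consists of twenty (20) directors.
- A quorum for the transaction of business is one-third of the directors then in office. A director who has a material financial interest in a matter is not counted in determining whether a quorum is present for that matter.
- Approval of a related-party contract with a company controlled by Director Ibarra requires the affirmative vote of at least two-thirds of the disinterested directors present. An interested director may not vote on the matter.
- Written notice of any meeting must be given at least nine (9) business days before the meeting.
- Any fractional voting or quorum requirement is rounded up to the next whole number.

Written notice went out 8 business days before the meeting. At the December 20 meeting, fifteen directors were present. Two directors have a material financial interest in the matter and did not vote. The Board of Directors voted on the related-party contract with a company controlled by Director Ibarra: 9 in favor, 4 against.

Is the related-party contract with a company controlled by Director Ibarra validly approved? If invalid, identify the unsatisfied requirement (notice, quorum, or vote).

Notice: 8 business days given; 9 required (8 < 9). Not satisfied.
Quorum: 15 present, but the 2 interested directors do not count, leaving 13. Quorum is 7. Satisfied.
Vote: the related-party contract with a company controlled by Director Ibarra requires two-thirds of the disinterested directors present (15 − 2 = 13). 2/3 of 13 = 8.67, rounded up to 9, so 9 affirmative votes are needed; 9 voted in favor. Satisfied.

Invalid — notice requirement not satisfied.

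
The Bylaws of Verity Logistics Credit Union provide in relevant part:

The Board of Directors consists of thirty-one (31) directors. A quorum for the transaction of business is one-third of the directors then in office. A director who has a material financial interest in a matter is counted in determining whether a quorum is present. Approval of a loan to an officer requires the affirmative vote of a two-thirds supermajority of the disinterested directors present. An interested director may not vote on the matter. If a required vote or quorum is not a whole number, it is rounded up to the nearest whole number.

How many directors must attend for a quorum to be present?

11

1/3 of 31 = 10.33, rounded up to 11.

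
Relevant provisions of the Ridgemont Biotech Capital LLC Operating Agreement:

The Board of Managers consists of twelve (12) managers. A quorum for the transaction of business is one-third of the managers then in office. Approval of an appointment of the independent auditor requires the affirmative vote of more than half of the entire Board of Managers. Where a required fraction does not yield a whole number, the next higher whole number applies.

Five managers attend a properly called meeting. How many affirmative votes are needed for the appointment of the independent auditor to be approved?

The appointment of the independent auditor requires a majority of the entire Board of Managers (12).
A majority of 12 is 7.
(Only 5 can vote, so the appointment of the independent auditor cannot pass at this meeting, but the required vote is still 7.)

7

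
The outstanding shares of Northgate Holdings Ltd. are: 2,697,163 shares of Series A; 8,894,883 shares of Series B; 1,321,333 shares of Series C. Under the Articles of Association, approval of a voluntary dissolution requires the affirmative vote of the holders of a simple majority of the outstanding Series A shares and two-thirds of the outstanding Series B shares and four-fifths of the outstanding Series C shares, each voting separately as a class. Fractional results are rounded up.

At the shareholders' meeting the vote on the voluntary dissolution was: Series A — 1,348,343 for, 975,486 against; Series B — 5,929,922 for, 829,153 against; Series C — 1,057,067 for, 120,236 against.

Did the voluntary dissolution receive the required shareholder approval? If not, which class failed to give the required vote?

Series A: a majority of 2697163 is 1348582; 1,348,582 required, 1,348,343 in favor — not approved.
Series B: 2/3 of 8894883 = 5929922; 5,929,922 required, 5,929,922 in favor — approved.
Series C: 4/5 of 1321333 = 1057066.40, rounded up to 1057067; 1,057,067 required, 1,057,067 in favor — approved.

Not approved — the Series A shares did not give the required vote.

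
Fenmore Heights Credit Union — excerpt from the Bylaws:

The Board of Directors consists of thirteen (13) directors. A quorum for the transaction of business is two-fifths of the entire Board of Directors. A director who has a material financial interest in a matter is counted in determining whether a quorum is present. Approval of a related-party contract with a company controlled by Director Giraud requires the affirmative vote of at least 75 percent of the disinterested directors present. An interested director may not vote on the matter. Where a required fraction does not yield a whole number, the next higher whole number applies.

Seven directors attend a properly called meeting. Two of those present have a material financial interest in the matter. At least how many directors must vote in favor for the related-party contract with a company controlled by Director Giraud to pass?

The related-party contract with a company controlled by Director Giraud requires three-fourths of the disinterested directors present (7 − 2 = 5).
3/4 of 5 = 3.75, rounded up to 4.

4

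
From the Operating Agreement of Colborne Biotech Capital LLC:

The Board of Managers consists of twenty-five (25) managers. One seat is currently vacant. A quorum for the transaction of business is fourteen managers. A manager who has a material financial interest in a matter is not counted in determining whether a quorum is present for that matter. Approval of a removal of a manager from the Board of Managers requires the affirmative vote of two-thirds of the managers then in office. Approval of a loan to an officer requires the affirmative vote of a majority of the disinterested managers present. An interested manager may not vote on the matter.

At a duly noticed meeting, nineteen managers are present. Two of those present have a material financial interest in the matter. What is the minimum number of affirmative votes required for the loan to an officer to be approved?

9

The loan to an officer requires a majority of the disinterested managers present (19 − 2 = 17).
A majority of 17 is 9.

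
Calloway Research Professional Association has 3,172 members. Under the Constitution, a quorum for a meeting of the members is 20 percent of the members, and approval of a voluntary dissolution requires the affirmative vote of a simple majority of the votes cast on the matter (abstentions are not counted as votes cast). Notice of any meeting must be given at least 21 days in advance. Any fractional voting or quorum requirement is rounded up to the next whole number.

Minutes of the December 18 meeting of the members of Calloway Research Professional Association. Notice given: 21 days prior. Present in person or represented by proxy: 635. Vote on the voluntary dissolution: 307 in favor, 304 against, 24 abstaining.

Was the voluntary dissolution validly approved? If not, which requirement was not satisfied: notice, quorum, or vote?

Valid — all requirements satisfied.

Notice: 21 days given; 21 required. Satisfied.
Quorum: 20% of 3,172 = 634.40, rounded up to 635; 635 present. Satisfied.
Vote: requires a majority of the votes cast (635 − 24 abstaining = 611); a majority of 611 is 306, so 306 needed; 307 in favor. Satisfied.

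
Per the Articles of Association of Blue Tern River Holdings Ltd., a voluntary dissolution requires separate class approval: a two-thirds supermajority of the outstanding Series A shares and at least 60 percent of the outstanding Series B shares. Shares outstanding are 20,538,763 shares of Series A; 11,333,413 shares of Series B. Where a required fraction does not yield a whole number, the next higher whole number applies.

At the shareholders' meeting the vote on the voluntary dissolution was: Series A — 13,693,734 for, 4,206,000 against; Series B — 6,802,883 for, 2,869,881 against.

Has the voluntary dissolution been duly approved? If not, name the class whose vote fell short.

Series A: 2/3 of 20538763 = 13692508.67, rounded up to 13692509; 13,692,509 required, 13,693,734 in favor — approved.
Series B: 3/5 of 11333413 = 6800047.80, rounded up to 6800048; 6,800,048 required, 6,802,883 in favor — approved.

Approved — every class gave the required vote.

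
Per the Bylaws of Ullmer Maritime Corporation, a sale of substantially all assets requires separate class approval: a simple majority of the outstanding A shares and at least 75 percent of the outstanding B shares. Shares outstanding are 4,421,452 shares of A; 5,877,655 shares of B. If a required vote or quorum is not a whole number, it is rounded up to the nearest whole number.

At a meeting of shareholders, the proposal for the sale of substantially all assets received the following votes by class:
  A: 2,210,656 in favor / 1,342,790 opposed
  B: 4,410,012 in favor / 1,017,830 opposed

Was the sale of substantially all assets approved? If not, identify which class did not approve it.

A: a majority of 4421452 is 2210727; 2,210,727 required, 2,210,656 in favor — not approved.
B: 3/4 of 5877655 = 4408241.25, rounded up to 4408242; 4,408,242 required, 4,410,012 in favor — approved.

Not approved — the A shares did not give the required vote.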